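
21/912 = 7/304 = 0.02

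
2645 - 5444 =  - 2799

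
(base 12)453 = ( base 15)2c9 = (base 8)1177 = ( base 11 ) 531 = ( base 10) 639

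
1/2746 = 1/2746 = 0.00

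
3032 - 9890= -6858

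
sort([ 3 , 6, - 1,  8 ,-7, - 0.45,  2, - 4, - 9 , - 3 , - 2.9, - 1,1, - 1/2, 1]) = [ - 9, - 7, - 4, - 3,- 2.9, - 1, - 1, - 1/2, - 0.45 , 1 , 1, 2,3, 6,8]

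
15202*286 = 4347772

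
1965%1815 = 150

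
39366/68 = 578 + 31/34 = 578.91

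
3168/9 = 352 = 352.00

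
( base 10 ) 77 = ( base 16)4d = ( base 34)29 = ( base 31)2F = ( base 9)85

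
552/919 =552/919 =0.60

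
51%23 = 5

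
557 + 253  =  810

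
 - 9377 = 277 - 9654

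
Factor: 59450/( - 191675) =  - 58/187 = - 2^1 * 11^( - 1 )*17^( - 1) * 29^1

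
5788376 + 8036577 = 13824953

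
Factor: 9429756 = 2^2*3^1 * 7^3 * 29^1 * 79^1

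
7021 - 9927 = - 2906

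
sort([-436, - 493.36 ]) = [ - 493.36, - 436 ] 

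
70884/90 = 3938/5=787.60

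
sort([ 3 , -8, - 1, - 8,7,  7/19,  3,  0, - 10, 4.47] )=[ - 10 , - 8, - 8,-1,0,7/19,3,3,4.47,  7 ] 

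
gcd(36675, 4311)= 9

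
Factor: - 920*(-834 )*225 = 172638000 = 2^4*3^3 * 5^3*23^1*139^1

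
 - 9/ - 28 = 9/28=0.32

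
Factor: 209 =11^1*19^1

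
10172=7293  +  2879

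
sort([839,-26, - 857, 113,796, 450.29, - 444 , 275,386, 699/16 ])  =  [ - 857, - 444, - 26, 699/16,113 , 275, 386 , 450.29, 796 , 839]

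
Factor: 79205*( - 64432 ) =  - 5103336560 = - 2^4*5^1*7^1* 31^1*73^1*4027^1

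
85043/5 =85043/5=17008.60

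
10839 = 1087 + 9752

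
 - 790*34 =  - 26860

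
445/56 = 445/56 = 7.95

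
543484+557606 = 1101090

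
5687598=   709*8022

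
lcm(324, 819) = 29484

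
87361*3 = 262083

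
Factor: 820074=2^1*3^1*31^1*4409^1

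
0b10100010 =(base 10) 162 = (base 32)52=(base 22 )78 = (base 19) 8A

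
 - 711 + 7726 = 7015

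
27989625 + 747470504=775460129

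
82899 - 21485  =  61414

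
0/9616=0 =0.00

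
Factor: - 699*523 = -365577  =  - 3^1  *  233^1*523^1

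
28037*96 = 2691552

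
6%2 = 0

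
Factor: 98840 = 2^3*5^1*7^1*353^1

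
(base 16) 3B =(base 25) 29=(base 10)59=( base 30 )1T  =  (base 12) 4B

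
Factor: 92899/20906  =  2^ ( - 1 )*10453^( - 1)*92899^1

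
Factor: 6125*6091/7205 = 7461475/1441 = 5^2 * 7^2*11^ ( - 1)*131^(-1)*6091^1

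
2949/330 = 983/110  =  8.94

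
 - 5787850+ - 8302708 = - 14090558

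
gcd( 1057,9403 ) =1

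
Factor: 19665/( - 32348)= - 2^( - 2 )*  3^2*5^1*19^1*23^1*8087^(  -  1)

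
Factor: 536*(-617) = -2^3*67^1*617^1 = - 330712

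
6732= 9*748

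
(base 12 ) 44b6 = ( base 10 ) 7626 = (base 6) 55150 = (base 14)2aca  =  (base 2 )1110111001010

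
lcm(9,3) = 9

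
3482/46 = 1741/23 = 75.70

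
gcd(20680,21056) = 376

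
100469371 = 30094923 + 70374448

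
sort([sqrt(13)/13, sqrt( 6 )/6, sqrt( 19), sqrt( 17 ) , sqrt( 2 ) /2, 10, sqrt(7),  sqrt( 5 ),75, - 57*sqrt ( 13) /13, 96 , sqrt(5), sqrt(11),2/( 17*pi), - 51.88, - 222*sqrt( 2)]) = [-222 * sqrt(2), - 51.88, - 57*sqrt( 13 )/13,  2/(17 * pi ),  sqrt( 13 )/13,  sqrt(6) /6 , sqrt( 2 )/2, sqrt( 5),sqrt(5), sqrt(7), sqrt(11) , sqrt(17),sqrt(19), 10 , 75, 96 ]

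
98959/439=98959/439 = 225.42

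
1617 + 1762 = 3379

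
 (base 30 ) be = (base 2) 101011000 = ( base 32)ao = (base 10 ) 344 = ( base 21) g8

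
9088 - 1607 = 7481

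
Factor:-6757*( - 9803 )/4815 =3^( -2)*5^( - 1 )* 29^1*107^( - 1) * 233^1*9803^1= 66238871/4815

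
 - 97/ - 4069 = 97/4069 = 0.02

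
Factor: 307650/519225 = 586/989 = 2^1*23^( -1)*43^( - 1)*293^1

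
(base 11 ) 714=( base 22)1h4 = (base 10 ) 862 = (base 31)RP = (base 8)1536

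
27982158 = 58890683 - 30908525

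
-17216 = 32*( - 538 ) 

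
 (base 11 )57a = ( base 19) 1H8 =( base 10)692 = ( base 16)2b4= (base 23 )172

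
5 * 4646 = 23230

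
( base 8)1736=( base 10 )990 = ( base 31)10t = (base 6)4330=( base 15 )460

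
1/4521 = 1/4521 = 0.00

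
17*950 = 16150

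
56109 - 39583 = 16526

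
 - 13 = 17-30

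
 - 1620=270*( - 6) 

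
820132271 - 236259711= 583872560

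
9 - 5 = 4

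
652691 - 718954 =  - 66263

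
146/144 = 1 + 1/72 = 1.01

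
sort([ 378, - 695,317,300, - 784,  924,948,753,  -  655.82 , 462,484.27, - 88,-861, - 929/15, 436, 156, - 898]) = [- 898, - 861,-784, -695, -655.82 , - 88, - 929/15, 156 , 300,317, 378,436,462,484.27, 753,924,948]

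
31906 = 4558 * 7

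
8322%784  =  482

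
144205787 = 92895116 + 51310671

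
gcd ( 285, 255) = 15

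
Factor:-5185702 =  - 2^1*2592851^1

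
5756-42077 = -36321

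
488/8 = 61 = 61.00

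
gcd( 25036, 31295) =6259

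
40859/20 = 2042 + 19/20 = 2042.95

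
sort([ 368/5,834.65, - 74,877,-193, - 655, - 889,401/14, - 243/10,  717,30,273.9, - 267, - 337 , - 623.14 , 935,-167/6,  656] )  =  [  -  889, - 655, - 623.14, -337, - 267, - 193, - 74, - 167/6, -243/10,401/14,30,368/5,273.9, 656,717 , 834.65,877,935]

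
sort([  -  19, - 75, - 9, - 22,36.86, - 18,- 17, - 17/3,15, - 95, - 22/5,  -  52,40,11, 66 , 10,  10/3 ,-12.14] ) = [ - 95 ,-75, - 52, - 22, - 19, - 18, - 17, - 12.14 , -9,-17/3,-22/5,10/3,10,  11, 15,36.86,40,66 ] 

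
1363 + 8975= 10338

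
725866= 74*9809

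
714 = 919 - 205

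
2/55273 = 2/55273 = 0.00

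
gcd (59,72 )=1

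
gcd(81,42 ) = 3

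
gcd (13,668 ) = 1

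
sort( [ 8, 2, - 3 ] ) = [ - 3,2,8]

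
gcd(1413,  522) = 9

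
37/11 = 3+4/11 =3.36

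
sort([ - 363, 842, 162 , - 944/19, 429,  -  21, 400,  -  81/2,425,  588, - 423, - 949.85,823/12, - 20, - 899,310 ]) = [-949.85, - 899,-423, -363  ,-944/19, - 81/2, - 21, - 20, 823/12, 162, 310, 400, 425 , 429 , 588, 842]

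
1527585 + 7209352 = 8736937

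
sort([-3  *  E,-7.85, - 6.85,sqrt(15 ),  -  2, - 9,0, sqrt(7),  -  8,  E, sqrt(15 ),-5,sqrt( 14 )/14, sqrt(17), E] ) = [ -9, - 3*E,-8, - 7.85, - 6.85, - 5, - 2, 0, sqrt (14 )/14, sqrt ( 7 ),E, E,  sqrt ( 15 ), sqrt(  15), sqrt ( 17)]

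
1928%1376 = 552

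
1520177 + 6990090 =8510267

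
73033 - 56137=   16896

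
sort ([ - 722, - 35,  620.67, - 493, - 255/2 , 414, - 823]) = [  -  823, - 722,-493, - 255/2, - 35,  414,620.67]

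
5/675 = 1/135 = 0.01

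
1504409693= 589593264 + 914816429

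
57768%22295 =13178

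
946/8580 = 43/390 = 0.11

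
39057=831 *47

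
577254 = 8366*69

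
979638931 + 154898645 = 1134537576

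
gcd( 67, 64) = 1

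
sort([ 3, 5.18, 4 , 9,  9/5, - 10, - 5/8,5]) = [ - 10,-5/8, 9/5,3,4, 5,5.18, 9]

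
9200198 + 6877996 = 16078194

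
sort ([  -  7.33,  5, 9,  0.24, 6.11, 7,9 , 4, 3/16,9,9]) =[ - 7.33,3/16 , 0.24,4,5,6.11, 7,9, 9,9,9]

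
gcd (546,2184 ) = 546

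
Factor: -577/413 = - 7^( - 1)*59^( - 1 )*577^1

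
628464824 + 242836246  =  871301070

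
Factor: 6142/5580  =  3071/2790 = 2^( - 1)*3^( - 2)*5^( - 1)*31^( - 1)*37^1*83^1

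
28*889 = 24892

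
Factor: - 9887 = - 9887^1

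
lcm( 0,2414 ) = 0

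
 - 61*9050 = -552050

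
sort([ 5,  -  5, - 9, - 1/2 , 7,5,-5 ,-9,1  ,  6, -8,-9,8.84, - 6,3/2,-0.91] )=[ - 9, - 9, - 9, - 8,-6,- 5,- 5,-0.91, - 1/2, 1,3/2, 5,  5, 6,7,8.84 ] 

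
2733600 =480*5695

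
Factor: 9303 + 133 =2^2*7^1*337^1 = 9436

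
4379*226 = 989654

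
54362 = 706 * 77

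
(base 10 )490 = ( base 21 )127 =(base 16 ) 1ea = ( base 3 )200011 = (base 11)406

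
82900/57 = 1454 + 22/57 =1454.39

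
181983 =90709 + 91274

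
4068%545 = 253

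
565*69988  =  39543220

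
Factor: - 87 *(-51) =3^2 * 17^1*29^1 =4437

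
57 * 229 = 13053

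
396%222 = 174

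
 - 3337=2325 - 5662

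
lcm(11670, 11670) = 11670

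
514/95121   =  514/95121 = 0.01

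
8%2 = 0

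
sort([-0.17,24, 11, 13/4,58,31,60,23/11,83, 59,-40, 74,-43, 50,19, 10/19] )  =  [  -  43,-40,  -  0.17, 10/19, 23/11,  13/4,11,19, 24,31, 50, 58, 59, 60, 74,83] 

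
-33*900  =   - 29700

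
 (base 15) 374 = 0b1100010000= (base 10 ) 784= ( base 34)N2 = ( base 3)1002001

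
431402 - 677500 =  - 246098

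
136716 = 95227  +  41489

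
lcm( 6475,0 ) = 0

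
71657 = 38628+33029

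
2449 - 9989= - 7540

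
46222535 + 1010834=47233369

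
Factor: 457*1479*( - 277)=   -  3^1*17^1 * 29^1*277^1*457^1 = - 187225131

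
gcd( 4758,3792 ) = 6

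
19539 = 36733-17194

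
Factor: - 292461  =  -3^1*13^1*7499^1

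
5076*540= 2741040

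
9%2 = 1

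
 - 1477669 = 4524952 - 6002621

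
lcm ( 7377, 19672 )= 59016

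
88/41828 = 22/10457=0.00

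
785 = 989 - 204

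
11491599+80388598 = 91880197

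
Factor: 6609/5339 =3^1*19^( - 1)*281^(  -  1)*2203^1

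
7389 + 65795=73184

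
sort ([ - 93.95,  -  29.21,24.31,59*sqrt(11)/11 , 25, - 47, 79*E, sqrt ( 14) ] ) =[ - 93.95,  -  47, - 29.21,sqrt(14),59*sqrt( 11)/11, 24.31 , 25,79*E ]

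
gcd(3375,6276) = 3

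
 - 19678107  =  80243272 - 99921379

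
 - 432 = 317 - 749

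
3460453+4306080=7766533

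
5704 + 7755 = 13459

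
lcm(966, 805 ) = 4830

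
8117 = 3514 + 4603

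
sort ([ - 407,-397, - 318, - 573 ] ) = [ - 573, - 407, - 397,-318] 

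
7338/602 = 3669/301 = 12.19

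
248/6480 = 31/810= 0.04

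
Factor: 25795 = 5^1*7^1*11^1*  67^1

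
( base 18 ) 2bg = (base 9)1157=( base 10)862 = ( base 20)232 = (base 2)1101011110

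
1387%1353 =34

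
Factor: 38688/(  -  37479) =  - 2^5*31^( - 1) = -32/31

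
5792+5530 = 11322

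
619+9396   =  10015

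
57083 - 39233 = 17850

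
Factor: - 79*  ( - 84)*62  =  2^3*3^1*7^1*31^1*79^1 = 411432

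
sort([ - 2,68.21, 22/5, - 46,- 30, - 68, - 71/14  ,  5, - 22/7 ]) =[ - 68, - 46, - 30, - 71/14, - 22/7 , - 2,22/5, 5,68.21]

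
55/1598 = 55/1598=0.03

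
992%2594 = 992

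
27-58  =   - 31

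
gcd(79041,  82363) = 1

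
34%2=0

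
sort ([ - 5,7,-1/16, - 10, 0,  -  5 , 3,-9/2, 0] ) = [-10, - 5,  -  5, - 9/2,-1/16, 0, 0 , 3,7]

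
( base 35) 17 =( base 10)42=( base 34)18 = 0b101010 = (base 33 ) 19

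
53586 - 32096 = 21490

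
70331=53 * 1327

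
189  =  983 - 794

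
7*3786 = 26502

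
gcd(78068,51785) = 1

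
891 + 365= 1256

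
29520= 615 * 48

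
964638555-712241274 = 252397281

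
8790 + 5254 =14044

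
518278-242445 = 275833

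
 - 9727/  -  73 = 9727/73 = 133.25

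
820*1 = 820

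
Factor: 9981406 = 2^1 * 1447^1*3449^1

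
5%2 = 1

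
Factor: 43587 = 3^2*29^1*167^1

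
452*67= 30284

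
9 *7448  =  67032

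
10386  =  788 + 9598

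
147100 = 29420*5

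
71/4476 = 71/4476 = 0.02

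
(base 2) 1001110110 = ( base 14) 330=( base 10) 630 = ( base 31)KA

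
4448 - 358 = 4090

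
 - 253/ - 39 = 253/39 =6.49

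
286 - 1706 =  - 1420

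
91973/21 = 4379 + 2/3 = 4379.67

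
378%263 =115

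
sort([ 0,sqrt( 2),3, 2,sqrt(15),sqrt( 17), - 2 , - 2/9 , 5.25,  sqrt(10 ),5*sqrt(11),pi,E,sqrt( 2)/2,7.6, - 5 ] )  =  [ - 5,- 2,  -  2/9,0,sqrt(2 ) /2,sqrt( 2), 2,E,3,pi, sqrt(10),sqrt(15), sqrt( 17), 5.25,7.6, 5*sqrt(11)] 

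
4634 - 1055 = 3579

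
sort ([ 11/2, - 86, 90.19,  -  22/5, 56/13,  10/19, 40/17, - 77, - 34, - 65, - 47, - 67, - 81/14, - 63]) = [ - 86, - 77,- 67, - 65, - 63, - 47, - 34, - 81/14, - 22/5,10/19 , 40/17 , 56/13, 11/2, 90.19 ]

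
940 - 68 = 872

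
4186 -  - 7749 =11935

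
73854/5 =73854/5 = 14770.80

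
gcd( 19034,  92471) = 1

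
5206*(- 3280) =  - 17075680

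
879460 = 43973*20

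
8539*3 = 25617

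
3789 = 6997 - 3208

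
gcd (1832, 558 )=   2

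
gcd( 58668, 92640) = 12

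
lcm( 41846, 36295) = 3556910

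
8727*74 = 645798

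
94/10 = 47/5 = 9.40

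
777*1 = 777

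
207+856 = 1063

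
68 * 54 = 3672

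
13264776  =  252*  52638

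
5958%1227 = 1050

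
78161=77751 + 410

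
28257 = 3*9419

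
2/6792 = 1/3396 = 0.00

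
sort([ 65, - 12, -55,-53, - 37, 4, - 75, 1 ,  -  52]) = [ -75, - 55, - 53, - 52, - 37, - 12, 1,4, 65 ]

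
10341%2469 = 465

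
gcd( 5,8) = 1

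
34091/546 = 62 + 239/546 = 62.44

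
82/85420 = 41/42710  =  0.00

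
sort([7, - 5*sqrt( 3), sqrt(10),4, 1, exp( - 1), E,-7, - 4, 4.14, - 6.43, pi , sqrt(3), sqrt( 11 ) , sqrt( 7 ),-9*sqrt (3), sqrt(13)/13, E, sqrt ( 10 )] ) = [ - 9*sqrt( 3 ),- 5*sqrt(3), - 7,-6.43,- 4, sqrt(13)/13, exp(  -  1), 1, sqrt(3),  sqrt(7), E, E , pi, sqrt(10),sqrt (10 ),sqrt ( 11) , 4, 4.14, 7]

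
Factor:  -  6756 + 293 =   -  23^1*281^1 = - 6463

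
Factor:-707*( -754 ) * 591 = 2^1* 3^1*7^1*13^1*29^1*101^1*197^1   =  315049098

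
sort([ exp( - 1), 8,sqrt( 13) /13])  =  [ sqrt (13)/13, exp( - 1), 8 ]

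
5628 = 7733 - 2105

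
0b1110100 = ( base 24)4K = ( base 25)4G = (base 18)68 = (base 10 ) 116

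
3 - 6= - 3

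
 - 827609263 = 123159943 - 950769206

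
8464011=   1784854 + 6679157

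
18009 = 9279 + 8730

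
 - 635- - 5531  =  4896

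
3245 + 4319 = 7564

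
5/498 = 5/498 = 0.01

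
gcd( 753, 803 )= 1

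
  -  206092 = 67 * (  -  3076)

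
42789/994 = 43 + 47/994 = 43.05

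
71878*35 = 2515730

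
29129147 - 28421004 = 708143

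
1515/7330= 303/1466 = 0.21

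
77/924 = 1/12 = 0.08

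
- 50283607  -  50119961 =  - 100403568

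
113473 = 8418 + 105055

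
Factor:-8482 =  - 2^1*4241^1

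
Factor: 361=19^2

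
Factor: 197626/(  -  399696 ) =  - 8983/18168 = - 2^(-3)*3^( - 1 )*13^1 * 691^1*757^ (-1)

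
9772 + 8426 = 18198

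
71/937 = 71/937 =0.08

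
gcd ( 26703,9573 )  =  3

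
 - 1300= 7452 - 8752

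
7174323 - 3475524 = 3698799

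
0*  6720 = 0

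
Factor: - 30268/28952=-2^(-1 )*11^( - 1 )*23^1 = -23/22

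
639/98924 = 639/98924 = 0.01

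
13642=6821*2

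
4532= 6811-2279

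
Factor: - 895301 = -11^1*199^1*409^1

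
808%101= 0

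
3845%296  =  293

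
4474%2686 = 1788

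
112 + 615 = 727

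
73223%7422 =6425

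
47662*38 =1811156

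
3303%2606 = 697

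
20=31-11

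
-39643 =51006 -90649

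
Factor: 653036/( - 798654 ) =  - 2^1*3^( - 1 )*133109^ ( - 1 )*163259^1 = - 326518/399327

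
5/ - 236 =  - 1 + 231/236 = -0.02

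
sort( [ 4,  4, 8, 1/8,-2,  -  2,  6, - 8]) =[ - 8, - 2, - 2, 1/8,4, 4, 6 , 8]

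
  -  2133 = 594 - 2727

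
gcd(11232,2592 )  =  864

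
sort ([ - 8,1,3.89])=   [ - 8,1,  3.89]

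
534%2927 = 534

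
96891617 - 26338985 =70552632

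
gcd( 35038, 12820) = 2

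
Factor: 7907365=5^1*1581473^1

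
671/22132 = 61/2012 =0.03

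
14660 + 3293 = 17953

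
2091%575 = 366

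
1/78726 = 1/78726 = 0.00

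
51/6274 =51/6274 =0.01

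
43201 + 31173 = 74374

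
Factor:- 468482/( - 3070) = 5^( - 1)*7^1 * 109^1 = 763/5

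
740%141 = 35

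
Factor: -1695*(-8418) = 14268510 = 2^1 *3^2 * 5^1*23^1*61^1 * 113^1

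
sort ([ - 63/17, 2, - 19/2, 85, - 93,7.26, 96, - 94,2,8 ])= [-94, - 93, - 19/2, - 63/17,2, 2 , 7.26, 8, 85 , 96 ]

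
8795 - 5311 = 3484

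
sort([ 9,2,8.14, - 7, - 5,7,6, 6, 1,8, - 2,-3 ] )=[  -  7,  -  5,-3, - 2, 1,2,6,  6,7,8, 8.14, 9]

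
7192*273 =1963416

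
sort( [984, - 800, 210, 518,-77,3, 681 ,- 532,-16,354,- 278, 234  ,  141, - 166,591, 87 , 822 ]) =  [ - 800,- 532  , - 278, - 166, - 77,  -  16, 3, 87,141, 210,234 , 354,  518,591,681,822, 984 ] 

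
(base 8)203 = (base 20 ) 6B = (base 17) 7c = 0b10000011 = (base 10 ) 131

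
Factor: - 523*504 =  - 2^3*3^2*7^1*523^1 = - 263592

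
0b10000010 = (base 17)7B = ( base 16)82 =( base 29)4E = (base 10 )130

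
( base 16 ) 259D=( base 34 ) 8B7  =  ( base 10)9629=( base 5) 302004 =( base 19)17CF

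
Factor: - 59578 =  - 2^1* 29789^1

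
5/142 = 5/142 = 0.04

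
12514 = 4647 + 7867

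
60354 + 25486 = 85840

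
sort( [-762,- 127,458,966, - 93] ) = [ - 762, - 127, - 93, 458,966]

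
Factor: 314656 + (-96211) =3^1 * 5^1*14563^1 =218445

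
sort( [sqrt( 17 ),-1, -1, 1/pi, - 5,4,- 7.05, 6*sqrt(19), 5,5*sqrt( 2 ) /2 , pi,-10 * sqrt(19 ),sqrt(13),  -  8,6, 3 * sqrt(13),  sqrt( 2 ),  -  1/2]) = [ - 10 * sqrt( 19), - 8, -7.05,-5,- 1, - 1,-1/2,1/pi, sqrt(2),pi,5*sqrt(2)/2, sqrt(13 ),4,sqrt(17), 5 , 6,  3*sqrt(13),6*sqrt(19)]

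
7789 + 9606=17395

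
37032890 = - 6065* (-6106)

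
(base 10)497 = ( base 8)761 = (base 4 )13301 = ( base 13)2C3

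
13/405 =13/405 =0.03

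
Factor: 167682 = 2^1 * 3^1*27947^1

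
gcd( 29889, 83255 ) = 1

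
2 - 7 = -5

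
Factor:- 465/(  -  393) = 155/131  =  5^1*31^1*131^( - 1 ) 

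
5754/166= 2877/83 = 34.66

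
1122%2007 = 1122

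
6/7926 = 1/1321 = 0.00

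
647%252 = 143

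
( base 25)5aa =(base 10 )3385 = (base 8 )6471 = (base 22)6lj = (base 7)12604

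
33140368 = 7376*4493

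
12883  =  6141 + 6742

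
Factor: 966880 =2^5*5^1*6043^1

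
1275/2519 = 1275/2519=0.51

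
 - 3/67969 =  - 3/67969= -  0.00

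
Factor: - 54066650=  - 2^1*5^2 *11^1  *197^1 * 499^1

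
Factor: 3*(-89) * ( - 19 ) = 5073  =  3^1*19^1*89^1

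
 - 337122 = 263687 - 600809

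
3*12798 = 38394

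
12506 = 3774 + 8732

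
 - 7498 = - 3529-3969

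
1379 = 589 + 790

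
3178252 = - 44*( - 72233)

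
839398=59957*14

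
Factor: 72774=2^1*3^2*13^1*311^1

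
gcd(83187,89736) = 3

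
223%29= 20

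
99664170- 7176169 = 92488001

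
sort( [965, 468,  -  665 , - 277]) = [ - 665, - 277,468,965 ]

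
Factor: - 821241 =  - 3^2 * 91249^1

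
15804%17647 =15804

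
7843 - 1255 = 6588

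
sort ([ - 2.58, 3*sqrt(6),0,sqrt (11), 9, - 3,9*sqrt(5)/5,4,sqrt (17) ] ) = [ - 3, - 2.58,0,sqrt(11 ),4, 9*sqrt( 5 )/5,sqrt (17),3*sqrt(6),9]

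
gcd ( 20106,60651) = 9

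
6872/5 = 1374 + 2/5  =  1374.40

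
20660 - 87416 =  - 66756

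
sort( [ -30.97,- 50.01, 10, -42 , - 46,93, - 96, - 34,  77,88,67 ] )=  [ - 96,-50.01,  -  46 , - 42, - 34, - 30.97,10 , 67, 77,88, 93]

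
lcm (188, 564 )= 564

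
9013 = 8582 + 431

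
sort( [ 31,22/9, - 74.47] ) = [ - 74.47,22/9, 31] 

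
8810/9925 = 1762/1985 =0.89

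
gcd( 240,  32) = 16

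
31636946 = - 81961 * (  -  386)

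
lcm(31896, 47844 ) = 95688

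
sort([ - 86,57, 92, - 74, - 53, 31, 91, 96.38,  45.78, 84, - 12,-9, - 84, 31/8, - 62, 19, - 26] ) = [ - 86, - 84, - 74, - 62,  -  53  , - 26 ,-12, - 9,31/8, 19 , 31,45.78, 57,  84, 91, 92,96.38]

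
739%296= 147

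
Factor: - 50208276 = - 2^2 * 3^1*17^1*246119^1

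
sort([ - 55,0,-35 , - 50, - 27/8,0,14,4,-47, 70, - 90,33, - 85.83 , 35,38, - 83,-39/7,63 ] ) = [ - 90 ,- 85.83, - 83, - 55, - 50, - 47, - 35,  -  39/7,-27/8,0,0, 4,14, 33,35,38, 63, 70]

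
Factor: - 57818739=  - 3^1*11^1 * 751^1* 2333^1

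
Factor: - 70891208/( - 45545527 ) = 2^3*19^(-1 )*2397133^( - 1 )*8861401^1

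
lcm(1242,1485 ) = 68310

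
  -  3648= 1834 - 5482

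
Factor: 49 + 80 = 3^1*43^1 = 129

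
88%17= 3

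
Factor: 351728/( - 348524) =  - 988/979 = - 2^2*11^( - 1)*13^1*19^1 * 89^( - 1 ) 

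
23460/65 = 4692/13  =  360.92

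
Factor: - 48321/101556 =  - 2^ ( - 2)*31^ ( - 1)*59^1= - 59/124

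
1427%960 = 467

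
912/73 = 912/73 = 12.49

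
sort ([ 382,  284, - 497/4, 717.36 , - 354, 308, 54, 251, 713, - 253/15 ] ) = [ - 354, - 497/4 ,-253/15, 54,251, 284, 308, 382,713, 717.36 ] 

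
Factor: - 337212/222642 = -2^1*3^(  -  1)*7^(  -  1 ) * 17^1*29^1*31^( - 1 ) = - 986/651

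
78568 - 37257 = 41311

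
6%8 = 6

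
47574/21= 15858/7= 2265.43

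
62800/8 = 7850 = 7850.00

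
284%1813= 284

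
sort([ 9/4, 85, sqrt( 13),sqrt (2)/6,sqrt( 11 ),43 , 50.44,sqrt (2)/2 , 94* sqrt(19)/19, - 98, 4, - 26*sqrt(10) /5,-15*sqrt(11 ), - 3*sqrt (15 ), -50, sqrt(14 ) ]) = [-98,-50 ,-15*sqrt (11), - 26*sqrt(10 )/5, - 3*sqrt(15 ), sqrt( 2)/6, sqrt(2 )/2, 9/4, sqrt(11 ), sqrt( 13), sqrt( 14 )  ,  4, 94*sqrt(19) /19, 43,50.44, 85 ]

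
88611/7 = 88611/7 = 12658.71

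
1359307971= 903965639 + 455342332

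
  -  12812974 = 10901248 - 23714222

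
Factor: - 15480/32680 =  - 9/19=-  3^2*19^(-1)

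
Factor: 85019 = 11^1*59^1*131^1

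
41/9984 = 41/9984 = 0.00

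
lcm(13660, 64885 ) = 259540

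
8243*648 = 5341464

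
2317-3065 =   -  748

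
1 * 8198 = 8198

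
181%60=1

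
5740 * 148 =849520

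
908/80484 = 227/20121 = 0.01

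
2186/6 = 1093/3 = 364.33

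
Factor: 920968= 2^3*19^1 *73^1 * 83^1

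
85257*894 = 76219758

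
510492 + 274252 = 784744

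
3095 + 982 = 4077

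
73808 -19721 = 54087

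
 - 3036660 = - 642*4730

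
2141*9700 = 20767700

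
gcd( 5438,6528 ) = 2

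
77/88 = 7/8 = 0.88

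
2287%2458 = 2287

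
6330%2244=1842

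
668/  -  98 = -334/49= -6.82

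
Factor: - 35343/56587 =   -  3^3 * 7^1*11^1 * 17^1*71^( - 1)*797^( - 1)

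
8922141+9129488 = 18051629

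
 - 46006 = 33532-79538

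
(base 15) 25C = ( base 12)389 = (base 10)537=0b1000011001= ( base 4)20121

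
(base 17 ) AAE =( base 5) 44244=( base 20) 7DE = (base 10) 3074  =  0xc02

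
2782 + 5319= 8101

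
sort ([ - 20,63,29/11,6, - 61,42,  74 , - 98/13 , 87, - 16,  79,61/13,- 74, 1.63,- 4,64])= [ - 74 , - 61,  -  20, - 16 , - 98/13 , - 4,  1.63, 29/11 , 61/13,6, 42, 63, 64, 74, 79, 87]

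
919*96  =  88224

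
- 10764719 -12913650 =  - 23678369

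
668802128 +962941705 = 1631743833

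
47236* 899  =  42465164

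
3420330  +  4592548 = 8012878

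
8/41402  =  4/20701 = 0.00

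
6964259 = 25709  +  6938550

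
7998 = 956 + 7042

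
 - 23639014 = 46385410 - 70024424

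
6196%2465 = 1266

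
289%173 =116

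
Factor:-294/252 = - 7/6 = - 2^( - 1) * 3^( -1) * 7^1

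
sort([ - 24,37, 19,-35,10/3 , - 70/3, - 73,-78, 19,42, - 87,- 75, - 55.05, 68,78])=[ - 87, - 78, - 75, - 73, - 55.05,  -  35, - 24,-70/3, 10/3, 19,19, 37, 42,68, 78]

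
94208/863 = 109+141/863=109.16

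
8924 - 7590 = 1334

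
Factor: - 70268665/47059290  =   - 2^( - 1) * 3^( - 2 ) * 43^1*326831^1*522881^( - 1 ) = - 14053733/9411858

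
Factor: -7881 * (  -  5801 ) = 45717681 = 3^1*37^1*71^1*5801^1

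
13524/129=4508/43  =  104.84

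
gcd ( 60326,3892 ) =1946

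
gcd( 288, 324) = 36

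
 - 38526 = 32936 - 71462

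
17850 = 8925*2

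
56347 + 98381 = 154728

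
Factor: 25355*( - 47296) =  - 2^6*5^1*11^1*461^1 * 739^1 = -  1199190080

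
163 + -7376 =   -  7213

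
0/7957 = 0   =  0.00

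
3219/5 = 643 + 4/5 = 643.80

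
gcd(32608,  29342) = 2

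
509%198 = 113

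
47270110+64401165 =111671275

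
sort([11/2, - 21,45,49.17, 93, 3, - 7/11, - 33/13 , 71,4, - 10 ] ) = [ - 21, - 10, - 33/13, -7/11, 3,4,11/2, 45, 49.17, 71,93 ] 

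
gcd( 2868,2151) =717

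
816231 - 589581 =226650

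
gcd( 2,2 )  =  2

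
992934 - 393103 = 599831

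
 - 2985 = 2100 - 5085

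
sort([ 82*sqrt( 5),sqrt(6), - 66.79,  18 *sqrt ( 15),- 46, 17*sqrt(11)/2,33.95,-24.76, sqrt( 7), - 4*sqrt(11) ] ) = [ - 66.79, - 46, - 24.76, - 4 * sqrt( 11),  sqrt( 6),  sqrt( 7 ),  17*sqrt(11) /2,33.95,18*sqrt( 15),82*sqrt( 5) ]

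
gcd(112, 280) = 56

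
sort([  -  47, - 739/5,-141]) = [-739/5, - 141,-47 ] 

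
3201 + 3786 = 6987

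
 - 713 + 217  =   -496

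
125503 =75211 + 50292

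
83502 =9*9278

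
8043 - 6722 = 1321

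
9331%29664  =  9331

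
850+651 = 1501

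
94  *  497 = 46718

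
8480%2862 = 2756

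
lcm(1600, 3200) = 3200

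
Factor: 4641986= 2^1 * 17^1*311^1*439^1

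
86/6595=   86/6595 = 0.01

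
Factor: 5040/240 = 21 = 3^1*7^1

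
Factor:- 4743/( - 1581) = 3=3^1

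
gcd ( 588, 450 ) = 6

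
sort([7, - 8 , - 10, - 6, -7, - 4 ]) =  [ - 10, - 8 ,-7, - 6,  -  4,7 ] 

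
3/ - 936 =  - 1/312 = - 0.00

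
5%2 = 1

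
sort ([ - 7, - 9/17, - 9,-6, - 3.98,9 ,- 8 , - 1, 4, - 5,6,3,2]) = [ - 9, - 8, - 7 , - 6, - 5, - 3.98,-1,- 9/17,2, 3, 4,6,9 ]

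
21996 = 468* 47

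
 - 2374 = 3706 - 6080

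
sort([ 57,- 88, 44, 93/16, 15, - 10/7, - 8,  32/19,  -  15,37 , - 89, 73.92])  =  [-89,  -  88, - 15, - 8, - 10/7, 32/19,93/16, 15 , 37,  44, 57,73.92 ] 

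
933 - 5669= - 4736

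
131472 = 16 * 8217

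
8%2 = 0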